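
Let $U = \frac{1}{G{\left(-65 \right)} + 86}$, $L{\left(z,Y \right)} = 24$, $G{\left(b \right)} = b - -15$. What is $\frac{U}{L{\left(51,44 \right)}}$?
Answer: $\frac{1}{864} \approx 0.0011574$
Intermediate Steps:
$G{\left(b \right)} = 15 + b$ ($G{\left(b \right)} = b + 15 = 15 + b$)
$U = \frac{1}{36}$ ($U = \frac{1}{\left(15 - 65\right) + 86} = \frac{1}{-50 + 86} = \frac{1}{36} \approx 0.027778$)
$\frac{U}{L{\left(51,44 \right)}} = \frac{1}{36 \cdot 24} = \frac{1}{36} \cdot \frac{1}{24} = \frac{1}{864}$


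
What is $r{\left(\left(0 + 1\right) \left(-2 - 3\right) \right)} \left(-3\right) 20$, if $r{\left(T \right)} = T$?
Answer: $300$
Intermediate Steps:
$r{\left(\left(0 + 1\right) \left(-2 - 3\right) \right)} \left(-3\right) 20 = \left(0 + 1\right) \left(-2 - 3\right) \left(-3\right) 20 = 1 \left(-5\right) \left(-3\right) 20 = \left(-5\right) \left(-3\right) 20 = 15 \cdot 20 = 300$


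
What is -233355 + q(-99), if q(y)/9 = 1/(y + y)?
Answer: -5133811/22 ≈ -2.3336e+5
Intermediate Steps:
q(y) = 9/(2*y) (q(y) = 9/(y + y) = 9/((2*y)) = 9*(1/(2*y)) = 9/(2*y))
-233355 + q(-99) = -233355 + (9/2)/(-99) = -233355 + (9/2)*(-1/99) = -233355 - 1/22 = -5133811/22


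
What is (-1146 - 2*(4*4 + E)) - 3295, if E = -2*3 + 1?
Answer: -4463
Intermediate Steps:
E = -5 (E = -6 + 1 = -5)
(-1146 - 2*(4*4 + E)) - 3295 = (-1146 - 2*(4*4 - 5)) - 3295 = (-1146 - 2*(16 - 5)) - 3295 = (-1146 - 2*11) - 3295 = (-1146 - 22) - 3295 = -1168 - 3295 = -4463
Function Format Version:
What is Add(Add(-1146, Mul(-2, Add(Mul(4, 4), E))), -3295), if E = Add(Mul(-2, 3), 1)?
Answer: -4463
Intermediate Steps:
E = -5 (E = Add(-6, 1) = -5)
Add(Add(-1146, Mul(-2, Add(Mul(4, 4), E))), -3295) = Add(Add(-1146, Mul(-2, Add(Mul(4, 4), -5))), -3295) = Add(Add(-1146, Mul(-2, Add(16, -5))), -3295) = Add(Add(-1146, Mul(-2, 11)), -3295) = Add(Add(-1146, -22), -3295) = Add(-1168, -3295) = -4463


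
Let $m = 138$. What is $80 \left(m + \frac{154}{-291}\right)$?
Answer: $\frac{3200320}{291} \approx 10998.0$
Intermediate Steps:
$80 \left(m + \frac{154}{-291}\right) = 80 \left(138 + \frac{154}{-291}\right) = 80 \left(138 + 154 \left(- \frac{1}{291}\right)\right) = 80 \left(138 - \frac{154}{291}\right) = 80 \cdot \frac{40004}{291} = \frac{3200320}{291}$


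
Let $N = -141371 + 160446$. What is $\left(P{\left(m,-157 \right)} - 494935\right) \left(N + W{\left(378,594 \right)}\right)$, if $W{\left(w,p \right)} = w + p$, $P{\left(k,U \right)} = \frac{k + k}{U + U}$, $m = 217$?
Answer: $- \frac{1557752375564}{157} \approx -9.922 \cdot 10^{9}$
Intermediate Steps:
$P{\left(k,U \right)} = \frac{k}{U}$ ($P{\left(k,U \right)} = \frac{2 k}{2 U} = 2 k \frac{1}{2 U} = \frac{k}{U}$)
$N = 19075$
$W{\left(w,p \right)} = p + w$
$\left(P{\left(m,-157 \right)} - 494935\right) \left(N + W{\left(378,594 \right)}\right) = \left(\frac{217}{-157} - 494935\right) \left(19075 + \left(594 + 378\right)\right) = \left(217 \left(- \frac{1}{157}\right) - 494935\right) \left(19075 + 972\right) = \left(- \frac{217}{157} - 494935\right) 20047 = \left(- \frac{77705012}{157}\right) 20047 = - \frac{1557752375564}{157}$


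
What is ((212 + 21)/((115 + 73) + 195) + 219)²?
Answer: 7074492100/146689 ≈ 48228.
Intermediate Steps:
((212 + 21)/((115 + 73) + 195) + 219)² = (233/(188 + 195) + 219)² = (233/383 + 219)² = (84110/383)² = 7074492100/146689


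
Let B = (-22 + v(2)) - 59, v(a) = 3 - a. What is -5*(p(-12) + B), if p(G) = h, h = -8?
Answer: 440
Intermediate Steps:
p(G) = -8
B = -80 (B = (-22 + (3 - 1*2)) - 59 = (-22 + (3 - 2)) - 59 = (-22 + 1) - 59 = -21 - 59 = -80)
-5*(p(-12) + B) = -5*(-8 - 80) = -5*(-88) = 440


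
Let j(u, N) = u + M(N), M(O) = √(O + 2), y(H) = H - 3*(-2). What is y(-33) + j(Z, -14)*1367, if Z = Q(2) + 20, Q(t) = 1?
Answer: 28680 + 2734*I*√3 ≈ 28680.0 + 4735.4*I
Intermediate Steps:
y(H) = 6 + H (y(H) = H + 6 = 6 + H)
Z = 21 (Z = 1 + 20 = 21)
M(O) = √(2 + O)
j(u, N) = u + √(2 + N)
y(-33) + j(Z, -14)*1367 = (6 - 33) + (21 + √(2 - 14))*1367 = -27 + (21 + √(-12))*1367 = -27 + (21 + 2*I*√3)*1367 = -27 + (28707 + 2734*I*√3) = 28680 + 2734*I*√3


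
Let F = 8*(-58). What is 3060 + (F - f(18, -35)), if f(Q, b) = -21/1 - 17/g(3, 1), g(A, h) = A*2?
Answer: 15719/6 ≈ 2619.8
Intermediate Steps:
g(A, h) = 2*A
f(Q, b) = -143/6 (f(Q, b) = -21/1 - 17/(2*3) = -21*1 - 17/6 = -21 - 17*⅙ = -21 - 17/6 = -143/6)
F = -464
3060 + (F - f(18, -35)) = 3060 + (-464 - 1*(-143/6)) = 3060 + (-464 + 143/6) = 3060 - 2641/6 = 15719/6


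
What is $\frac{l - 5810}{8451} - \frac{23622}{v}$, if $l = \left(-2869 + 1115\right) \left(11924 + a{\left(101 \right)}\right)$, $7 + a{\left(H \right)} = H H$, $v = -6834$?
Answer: $- \frac{1635585893}{356507} \approx -4587.8$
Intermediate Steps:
$a{\left(H \right)} = -7 + H^{2}$ ($a{\left(H \right)} = -7 + H H = -7 + H^{2}$)
$l = -38794972$ ($l = \left(-2869 + 1115\right) \left(11924 - \left(7 - 101^{2}\right)\right) = - 1754 \left(11924 + \left(-7 + 10201\right)\right) = - 1754 \left(11924 + 10194\right) = \left(-1754\right) 22118 = -38794972$)
$\frac{l - 5810}{8451} - \frac{23622}{v} = \frac{-38794972 - 5810}{8451} - \frac{23622}{-6834} = \left(-38800782\right) \frac{1}{8451} - - \frac{3937}{1139} = - \frac{1437066}{313} + \frac{3937}{1139} = - \frac{1635585893}{356507}$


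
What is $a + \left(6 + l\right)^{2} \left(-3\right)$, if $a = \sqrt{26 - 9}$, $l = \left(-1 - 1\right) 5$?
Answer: $-48 + \sqrt{17} \approx -43.877$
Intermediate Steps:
$l = -10$ ($l = \left(-2\right) 5 = -10$)
$a = \sqrt{17} \approx 4.1231$
$a + \left(6 + l\right)^{2} \left(-3\right) = \sqrt{17} + \left(6 - 10\right)^{2} \left(-3\right) = \sqrt{17} + \left(-4\right)^{2} \left(-3\right) = \sqrt{17} + 16 \left(-3\right) = \sqrt{17} - 48 = -48 + \sqrt{17}$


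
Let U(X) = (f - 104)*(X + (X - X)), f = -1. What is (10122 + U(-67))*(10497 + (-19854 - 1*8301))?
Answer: -302958306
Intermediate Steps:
U(X) = -105*X (U(X) = (-1 - 104)*(X + (X - X)) = -105*(X + 0) = -105*X)
(10122 + U(-67))*(10497 + (-19854 - 1*8301)) = (10122 - 105*(-67))*(10497 + (-19854 - 1*8301)) = (10122 + 7035)*(10497 + (-19854 - 8301)) = 17157*(10497 - 28155) = 17157*(-17658) = -302958306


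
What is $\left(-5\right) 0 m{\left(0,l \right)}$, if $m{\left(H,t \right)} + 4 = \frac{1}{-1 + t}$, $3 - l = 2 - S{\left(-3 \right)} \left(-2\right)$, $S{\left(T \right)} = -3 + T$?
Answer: $0$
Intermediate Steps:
$l = 13$ ($l = 3 - \left(2 - \left(-3 - 3\right) \left(-2\right)\right) = 3 - \left(2 - \left(-6\right) \left(-2\right)\right) = 3 - \left(2 - 12\right) = 3 - -10 = 3 + 10 = 13$)
$m{\left(H,t \right)} = -4 + \frac{1}{-1 + t}$
$\left(-5\right) 0 m{\left(0,l \right)} = \left(-5\right) 0 \frac{5 - 52}{-1 + 13} = 0 \frac{5 - 52}{12} = 0 \cdot \frac{1}{12} \left(-47\right) = 0 \left(- \frac{47}{12}\right) = 0$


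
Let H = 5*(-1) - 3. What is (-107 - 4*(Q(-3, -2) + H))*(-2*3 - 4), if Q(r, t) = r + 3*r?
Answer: 270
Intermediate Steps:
Q(r, t) = 4*r
H = -8 (H = -5 - 3 = -8)
(-107 - 4*(Q(-3, -2) + H))*(-2*3 - 4) = (-107 - 4*(4*(-3) - 8))*(-2*3 - 4) = (-107 - 4*(-12 - 8))*(-6 - 4) = (-107 - 4*(-20))*(-10) = (-107 + 80)*(-10) = -27*(-10) = 270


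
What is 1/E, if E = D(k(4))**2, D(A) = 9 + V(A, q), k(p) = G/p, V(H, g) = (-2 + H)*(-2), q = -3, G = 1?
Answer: 4/625 ≈ 0.0064000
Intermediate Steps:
V(H, g) = 4 - 2*H
k(p) = 1/p
D(A) = 13 - 2*A (D(A) = 9 + (4 - 2*A) = 13 - 2*A)
E = 625/4 (E = (13 - 2/4)**2 = (13 - 2*1/4)**2 = (13 - 1/2)**2 = (25/2)**2 = 625/4 ≈ 156.25)
1/E = 1/(625/4) = 4/625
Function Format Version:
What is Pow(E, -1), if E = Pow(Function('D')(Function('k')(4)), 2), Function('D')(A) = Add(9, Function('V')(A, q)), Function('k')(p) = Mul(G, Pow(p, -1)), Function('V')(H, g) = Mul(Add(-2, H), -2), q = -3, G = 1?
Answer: Rational(4, 625) ≈ 0.0064000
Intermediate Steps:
Function('V')(H, g) = Add(4, Mul(-2, H))
Function('k')(p) = Pow(p, -1) (Function('k')(p) = Mul(1, Pow(p, -1)) = Pow(p, -1))
Function('D')(A) = Add(13, Mul(-2, A)) (Function('D')(A) = Add(9, Add(4, Mul(-2, A))) = Add(13, Mul(-2, A)))
E = Rational(625, 4) (E = Pow(Add(13, Mul(-2, Pow(4, -1))), 2) = Pow(Add(13, Mul(-2, Rational(1, 4))), 2) = Pow(Add(13, Rational(-1, 2)), 2) = Pow(Rational(25, 2), 2) = Rational(625, 4) ≈ 156.25)
Pow(E, -1) = Pow(Rational(625, 4), -1) = Rational(4, 625)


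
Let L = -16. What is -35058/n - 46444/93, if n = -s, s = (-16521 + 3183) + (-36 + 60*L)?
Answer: -111498115/222177 ≈ -501.84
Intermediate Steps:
s = -14334 (s = (-16521 + 3183) + (-36 + 60*(-16)) = -13338 + (-36 - 960) = -13338 - 996 = -14334)
n = 14334 (n = -1*(-14334) = 14334)
-35058/n - 46444/93 = -35058/14334 - 46444/93 = -35058*1/14334 - 46444*1/93 = -5843/2389 - 46444/93 = -111498115/222177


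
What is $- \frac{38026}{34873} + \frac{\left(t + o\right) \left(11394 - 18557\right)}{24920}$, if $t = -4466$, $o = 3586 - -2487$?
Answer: $- \frac{402368653413}{869035160} \approx -463.01$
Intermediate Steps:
$o = 6073$ ($o = 3586 + 2487 = 6073$)
$- \frac{38026}{34873} + \frac{\left(t + o\right) \left(11394 - 18557\right)}{24920} = - \frac{38026}{34873} + \frac{\left(-4466 + 6073\right) \left(11394 - 18557\right)}{24920} = \left(-38026\right) \frac{1}{34873} + 1607 \left(-7163\right) \frac{1}{24920} = - \frac{38026}{34873} - \frac{11510941}{24920} = - \frac{402368653413}{869035160}$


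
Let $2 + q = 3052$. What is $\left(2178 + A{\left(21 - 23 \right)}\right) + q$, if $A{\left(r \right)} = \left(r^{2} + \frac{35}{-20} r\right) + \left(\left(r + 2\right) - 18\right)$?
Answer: $\frac{10435}{2} \approx 5217.5$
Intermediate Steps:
$q = 3050$ ($q = -2 + 3052 = 3050$)
$A{\left(r \right)} = -16 + r^{2} - \frac{3 r}{4}$ ($A{\left(r \right)} = \left(r^{2} + 35 \left(- \frac{1}{20}\right) r\right) + \left(\left(2 + r\right) - 18\right) = \left(r^{2} - \frac{7 r}{4}\right) + \left(-16 + r\right) = -16 + r^{2} - \frac{3 r}{4}$)
$\left(2178 + A{\left(21 - 23 \right)}\right) + q = \left(2178 - \left(16 - \left(21 - 23\right)^{2} + \frac{3 \left(21 - 23\right)}{4}\right)\right) + 3050 = \left(2178 - \left(\frac{29}{2} - 4\right)\right) + 3050 = \left(2178 + \left(-16 + 4 + \frac{3}{2}\right)\right) + 3050 = \left(2178 - \frac{21}{2}\right) + 3050 = \frac{4335}{2} + 3050 = \frac{10435}{2}$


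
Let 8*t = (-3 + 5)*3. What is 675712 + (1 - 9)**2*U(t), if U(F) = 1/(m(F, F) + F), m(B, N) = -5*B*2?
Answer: 18243968/27 ≈ 6.7570e+5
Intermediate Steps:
m(B, N) = -10*B
t = 3/4 (t = ((-3 + 5)*3)/8 = (2*3)/8 = (1/8)*6 = 3/4 ≈ 0.75000)
U(F) = -1/(9*F) (U(F) = 1/(-10*F + F) = 1/(-9*F) = -1/(9*F))
675712 + (1 - 9)**2*U(t) = 675712 + (1 - 9)**2*(-1/(9*3/4)) = 675712 + (-8)**2*(-1/9*4/3) = 675712 + 64*(-4/27) = 675712 - 256/27 = 18243968/27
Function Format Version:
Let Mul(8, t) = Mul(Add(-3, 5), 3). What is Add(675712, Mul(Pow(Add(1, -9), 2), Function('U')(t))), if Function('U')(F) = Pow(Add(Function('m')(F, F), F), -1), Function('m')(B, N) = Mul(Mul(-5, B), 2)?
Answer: Rational(18243968, 27) ≈ 6.7570e+5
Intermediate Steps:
Function('m')(B, N) = Mul(-10, B)
t = Rational(3, 4) (t = Mul(Rational(1, 8), Mul(Add(-3, 5), 3)) = Mul(Rational(1, 8), Mul(2, 3)) = Mul(Rational(1, 8), 6) = Rational(3, 4) ≈ 0.75000)
Function('U')(F) = Mul(Rational(-1, 9), Pow(F, -1)) (Function('U')(F) = Pow(Add(Mul(-10, F), F), -1) = Pow(Mul(-9, F), -1) = Mul(Rational(-1, 9), Pow(F, -1)))
Add(675712, Mul(Pow(Add(1, -9), 2), Function('U')(t))) = Add(675712, Mul(Pow(Add(1, -9), 2), Mul(Rational(-1, 9), Pow(Rational(3, 4), -1)))) = Add(675712, Mul(Pow(-8, 2), Mul(Rational(-1, 9), Rational(4, 3)))) = Add(675712, Mul(64, Rational(-4, 27))) = Add(675712, Rational(-256, 27)) = Rational(18243968, 27)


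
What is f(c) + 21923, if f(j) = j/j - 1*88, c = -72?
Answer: 21836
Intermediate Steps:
f(j) = -87 (f(j) = 1 - 88 = -87)
f(c) + 21923 = -87 + 21923 = 21836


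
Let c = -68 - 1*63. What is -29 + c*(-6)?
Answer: 757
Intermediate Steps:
c = -131 (c = -68 - 63 = -131)
-29 + c*(-6) = -29 - 131*(-6) = -29 + 786 = 757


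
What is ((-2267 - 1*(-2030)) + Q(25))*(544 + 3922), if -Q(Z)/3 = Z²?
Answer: -9432192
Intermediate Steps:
Q(Z) = -3*Z²
((-2267 - 1*(-2030)) + Q(25))*(544 + 3922) = ((-2267 - 1*(-2030)) - 3*25²)*(544 + 3922) = ((-2267 + 2030) - 3*625)*4466 = (-237 - 1875)*4466 = -2112*4466 = -9432192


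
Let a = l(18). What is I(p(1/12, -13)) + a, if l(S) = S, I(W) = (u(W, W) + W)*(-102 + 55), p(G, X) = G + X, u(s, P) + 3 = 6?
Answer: 5809/12 ≈ 484.08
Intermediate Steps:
u(s, P) = 3 (u(s, P) = -3 + 6 = 3)
I(W) = -141 - 47*W (I(W) = (3 + W)*(-102 + 55) = (3 + W)*(-47) = -141 - 47*W)
a = 18
I(p(1/12, -13)) + a = (-141 - 47*(1/12 - 13)) + 18 = (-141 - 47*(-155/12)) + 18 = (-141 + 7285/12) + 18 = 5593/12 + 18 = 5809/12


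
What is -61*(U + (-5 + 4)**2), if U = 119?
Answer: -7320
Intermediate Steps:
-61*(U + (-5 + 4)**2) = -61*(119 + (-5 + 4)**2) = -61*(119 + (-1)**2) = -61*(119 + 1) = -61*120 = -7320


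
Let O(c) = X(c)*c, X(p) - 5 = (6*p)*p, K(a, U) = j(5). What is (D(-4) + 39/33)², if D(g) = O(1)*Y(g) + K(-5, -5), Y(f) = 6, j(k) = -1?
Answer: 529984/121 ≈ 4380.0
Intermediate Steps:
K(a, U) = -1
X(p) = 5 + 6*p² (X(p) = 5 + (6*p)*p = 5 + 6*p²)
O(c) = c*(5 + 6*c²) (O(c) = (5 + 6*c²)*c = c*(5 + 6*c²))
D(g) = 65 (D(g) = (1*(5 + 6*1²))*6 - 1 = (1*(5 + 6*1))*6 - 1 = (1*(5 + 6))*6 - 1 = (1*11)*6 - 1 = 11*6 - 1 = 66 - 1 = 65)
(D(-4) + 39/33)² = (65 + 39/33)² = (65 + 39*(1/33))² = (65 + 13/11)² = (728/11)² = 529984/121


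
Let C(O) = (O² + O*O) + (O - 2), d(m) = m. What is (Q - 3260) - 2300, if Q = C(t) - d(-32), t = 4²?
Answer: -5002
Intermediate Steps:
t = 16
C(O) = -2 + O + 2*O² (C(O) = (O² + O²) + (-2 + O) = 2*O² + (-2 + O) = -2 + O + 2*O²)
Q = 558 (Q = (-2 + 16 + 2*16²) - 1*(-32) = (-2 + 16 + 2*256) + 32 = (-2 + 16 + 512) + 32 = 526 + 32 = 558)
(Q - 3260) - 2300 = (558 - 3260) - 2300 = -2702 - 2300 = -5002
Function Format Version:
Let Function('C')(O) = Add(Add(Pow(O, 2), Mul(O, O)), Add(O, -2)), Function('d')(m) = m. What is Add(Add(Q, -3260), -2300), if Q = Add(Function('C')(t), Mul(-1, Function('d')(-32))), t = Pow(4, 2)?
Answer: -5002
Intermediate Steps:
t = 16
Function('C')(O) = Add(-2, O, Mul(2, Pow(O, 2))) (Function('C')(O) = Add(Add(Pow(O, 2), Pow(O, 2)), Add(-2, O)) = Add(Mul(2, Pow(O, 2)), Add(-2, O)) = Add(-2, O, Mul(2, Pow(O, 2))))
Q = 558 (Q = Add(Add(-2, 16, Mul(2, Pow(16, 2))), Mul(-1, -32)) = Add(Add(-2, 16, Mul(2, 256)), 32) = Add(Add(-2, 16, 512), 32) = Add(526, 32) = 558)
Add(Add(Q, -3260), -2300) = Add(Add(558, -3260), -2300) = Add(-2702, -2300) = -5002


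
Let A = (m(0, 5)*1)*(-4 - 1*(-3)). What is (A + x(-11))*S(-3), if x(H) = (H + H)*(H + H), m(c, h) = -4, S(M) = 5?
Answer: 2440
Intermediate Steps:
x(H) = 4*H**2 (x(H) = (2*H)*(2*H) = 4*H**2)
A = 4 (A = (-4*1)*(-4 - 1*(-3)) = -4*(-4 + 3) = -4*(-1) = 4)
(A + x(-11))*S(-3) = (4 + 4*(-11)**2)*5 = (4 + 4*121)*5 = (4 + 484)*5 = 488*5 = 2440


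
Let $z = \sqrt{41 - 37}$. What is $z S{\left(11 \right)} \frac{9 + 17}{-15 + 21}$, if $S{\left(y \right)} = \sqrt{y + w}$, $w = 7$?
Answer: $26 \sqrt{2} \approx 36.77$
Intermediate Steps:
$z = 2$ ($z = \sqrt{4} = 2$)
$S{\left(y \right)} = \sqrt{7 + y}$ ($S{\left(y \right)} = \sqrt{y + 7} = \sqrt{7 + y}$)
$z S{\left(11 \right)} \frac{9 + 17}{-15 + 21} = 2 \sqrt{7 + 11} \frac{9 + 17}{-15 + 21} = 2 \sqrt{18} \cdot \frac{26}{6} = 2 \cdot 3 \sqrt{2} \cdot 26 \cdot \frac{1}{6} = 6 \sqrt{2} \cdot \frac{13}{3} = 26 \sqrt{2}$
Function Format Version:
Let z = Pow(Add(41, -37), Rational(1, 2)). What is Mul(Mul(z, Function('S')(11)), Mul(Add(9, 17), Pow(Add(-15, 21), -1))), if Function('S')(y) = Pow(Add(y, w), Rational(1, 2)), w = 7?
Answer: Mul(26, Pow(2, Rational(1, 2))) ≈ 36.770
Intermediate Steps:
z = 2 (z = Pow(4, Rational(1, 2)) = 2)
Function('S')(y) = Pow(Add(7, y), Rational(1, 2)) (Function('S')(y) = Pow(Add(y, 7), Rational(1, 2)) = Pow(Add(7, y), Rational(1, 2)))
Mul(Mul(z, Function('S')(11)), Mul(Add(9, 17), Pow(Add(-15, 21), -1))) = Mul(Mul(2, Pow(Add(7, 11), Rational(1, 2))), Mul(Add(9, 17), Pow(Add(-15, 21), -1))) = Mul(Mul(2, Pow(18, Rational(1, 2))), Mul(26, Pow(6, -1))) = Mul(Mul(2, Mul(3, Pow(2, Rational(1, 2)))), Mul(26, Rational(1, 6))) = Mul(Mul(6, Pow(2, Rational(1, 2))), Rational(13, 3)) = Mul(26, Pow(2, Rational(1, 2)))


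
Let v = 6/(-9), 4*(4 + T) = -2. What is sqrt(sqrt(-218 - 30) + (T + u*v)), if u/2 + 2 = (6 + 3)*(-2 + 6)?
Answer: sqrt(-1794 + 72*I*sqrt(62))/6 ≈ 1.1021 + 7.1448*I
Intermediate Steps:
T = -9/2 (T = -4 + (1/4)*(-2) = -4 - 1/2 = -9/2 ≈ -4.5000)
u = 68 (u = -4 + 2*((6 + 3)*(-2 + 6)) = -4 + 2*(9*4) = -4 + 2*36 = -4 + 72 = 68)
v = -2/3 (v = 6*(-1/9) = -2/3 ≈ -0.66667)
sqrt(sqrt(-218 - 30) + (T + u*v)) = sqrt(sqrt(-218 - 30) + (-9/2 + 68*(-2/3))) = sqrt(sqrt(-248) + (-9/2 - 136/3)) = sqrt(2*I*sqrt(62) - 299/6) = sqrt(-299/6 + 2*I*sqrt(62))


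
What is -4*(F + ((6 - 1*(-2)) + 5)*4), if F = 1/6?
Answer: -626/3 ≈ -208.67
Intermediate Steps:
F = ⅙ ≈ 0.16667
-4*(F + ((6 - 1*(-2)) + 5)*4) = -4*(⅙ + ((6 - 1*(-2)) + 5)*4) = -4*(⅙ + ((6 + 2) + 5)*4) = -4*(⅙ + (8 + 5)*4) = -4*(⅙ + 13*4) = -4*(⅙ + 52) = -4*313/6 = -626/3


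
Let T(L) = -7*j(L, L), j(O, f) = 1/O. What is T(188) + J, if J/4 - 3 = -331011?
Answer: -248918023/188 ≈ -1.3240e+6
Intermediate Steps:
T(L) = -7/L
J = -1324032 (J = 12 + 4*(-331011) = 12 - 1324044 = -1324032)
T(188) + J = -7/188 - 1324032 = -248918023/188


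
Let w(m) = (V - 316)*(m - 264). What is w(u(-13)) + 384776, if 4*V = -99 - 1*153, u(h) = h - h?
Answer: 484832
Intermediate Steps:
u(h) = 0
V = -63 (V = (-99 - 1*153)/4 = (-99 - 153)/4 = (¼)*(-252) = -63)
w(m) = 100056 - 379*m (w(m) = (-63 - 316)*(m - 264) = -379*(-264 + m) = 100056 - 379*m)
w(u(-13)) + 384776 = (100056 - 379*0) + 384776 = (100056 + 0) + 384776 = 100056 + 384776 = 484832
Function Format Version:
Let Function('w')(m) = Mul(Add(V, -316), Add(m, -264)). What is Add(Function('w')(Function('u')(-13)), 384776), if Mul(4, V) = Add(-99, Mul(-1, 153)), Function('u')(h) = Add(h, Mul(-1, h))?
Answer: 484832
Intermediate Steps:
Function('u')(h) = 0
V = -63 (V = Mul(Rational(1, 4), Add(-99, Mul(-1, 153))) = Mul(Rational(1, 4), Add(-99, -153)) = Mul(Rational(1, 4), -252) = -63)
Function('w')(m) = Add(100056, Mul(-379, m)) (Function('w')(m) = Mul(Add(-63, -316), Add(m, -264)) = Mul(-379, Add(-264, m)) = Add(100056, Mul(-379, m)))
Add(Function('w')(Function('u')(-13)), 384776) = Add(Add(100056, Mul(-379, 0)), 384776) = Add(Add(100056, 0), 384776) = Add(100056, 384776) = 484832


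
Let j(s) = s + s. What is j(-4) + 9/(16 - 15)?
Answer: 1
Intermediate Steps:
j(s) = 2*s
j(-4) + 9/(16 - 15) = 2*(-4) + 9/(16 - 15) = -8 + 9/1 = -8 + 9*1 = -8 + 9 = 1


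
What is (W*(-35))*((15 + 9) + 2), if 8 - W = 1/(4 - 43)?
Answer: -21910/3 ≈ -7303.3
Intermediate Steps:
W = 313/39 (W = 8 - 1/(4 - 43) = 8 - 1/(-39) = 8 - 1*(-1/39) = 8 + 1/39 = 313/39 ≈ 8.0256)
(W*(-35))*((15 + 9) + 2) = ((313/39)*(-35))*((15 + 9) + 2) = -10955*(24 + 2)/39 = -10955/39*26 = -21910/3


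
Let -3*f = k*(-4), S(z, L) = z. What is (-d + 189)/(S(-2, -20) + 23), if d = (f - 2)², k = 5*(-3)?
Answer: -295/21 ≈ -14.048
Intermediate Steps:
k = -15
f = -20 (f = -(-5)*(-4) = -⅓*60 = -20)
d = 484 (d = (-20 - 2)² = (-22)² = 484)
(-d + 189)/(S(-2, -20) + 23) = (-1*484 + 189)/(-2 + 23) = (-484 + 189)/21 = -295*1/21 = -295/21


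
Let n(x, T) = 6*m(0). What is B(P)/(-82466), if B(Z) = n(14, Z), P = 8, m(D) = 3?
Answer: -9/41233 ≈ -0.00021827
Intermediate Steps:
n(x, T) = 18 (n(x, T) = 6*3 = 18)
B(Z) = 18
B(P)/(-82466) = 18/(-82466) = 18*(-1/82466) = -9/41233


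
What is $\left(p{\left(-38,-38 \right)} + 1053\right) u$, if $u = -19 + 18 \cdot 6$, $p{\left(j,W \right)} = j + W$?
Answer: $86953$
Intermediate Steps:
$p{\left(j,W \right)} = W + j$
$u = 89$ ($u = -19 + 108 = 89$)
$\left(p{\left(-38,-38 \right)} + 1053\right) u = \left(\left(-38 - 38\right) + 1053\right) 89 = \left(-76 + 1053\right) 89 = 977 \cdot 89 = 86953$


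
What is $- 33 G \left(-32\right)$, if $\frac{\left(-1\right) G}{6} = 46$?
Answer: $-291456$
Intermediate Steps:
$G = -276$ ($G = \left(-6\right) 46 = -276$)
$- 33 G \left(-32\right) = \left(-33\right) \left(-276\right) \left(-32\right) = 9108 \left(-32\right) = -291456$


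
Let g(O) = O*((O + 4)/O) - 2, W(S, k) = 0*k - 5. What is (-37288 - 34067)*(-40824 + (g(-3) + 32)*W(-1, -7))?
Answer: 2924056545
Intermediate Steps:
W(S, k) = -5 (W(S, k) = 0 - 5 = -5)
g(O) = 2 + O (g(O) = O*((4 + O)/O) - 2 = (4 + O) - 2 = 2 + O)
(-37288 - 34067)*(-40824 + (g(-3) + 32)*W(-1, -7)) = (-37288 - 34067)*(-40824 + ((2 - 3) + 32)*(-5)) = -71355*(-40824 + (-1 + 32)*(-5)) = -71355*(-40824 + 31*(-5)) = -71355*(-40824 - 155) = -71355*(-40979) = 2924056545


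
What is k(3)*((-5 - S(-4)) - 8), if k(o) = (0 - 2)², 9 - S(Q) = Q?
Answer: -104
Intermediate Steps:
S(Q) = 9 - Q
k(o) = 4 (k(o) = (-2)² = 4)
k(3)*((-5 - S(-4)) - 8) = 4*((-5 - (9 - 1*(-4))) - 8) = 4*((-5 - (9 + 4)) - 8) = 4*((-5 - 1*13) - 8) = 4*((-5 - 13) - 8) = 4*(-18 - 8) = 4*(-26) = -104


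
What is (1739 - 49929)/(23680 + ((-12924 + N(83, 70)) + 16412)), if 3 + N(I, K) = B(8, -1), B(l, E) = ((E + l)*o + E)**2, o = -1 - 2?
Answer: -48190/27649 ≈ -1.7429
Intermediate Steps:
o = -3
B(l, E) = (-3*l - 2*E)**2 (B(l, E) = ((E + l)*(-3) + E)**2 = ((-3*E - 3*l) + E)**2 = (-3*l - 2*E)**2)
N(I, K) = 481 (N(I, K) = -3 + (2*(-1) + 3*8)**2 = -3 + (-2 + 24)**2 = -3 + 22**2 = -3 + 484 = 481)
(1739 - 49929)/(23680 + ((-12924 + N(83, 70)) + 16412)) = (1739 - 49929)/(23680 + ((-12924 + 481) + 16412)) = -48190/(23680 + (-12443 + 16412)) = -48190/(23680 + 3969) = -48190/27649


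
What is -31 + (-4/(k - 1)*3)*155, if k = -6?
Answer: 1643/7 ≈ 234.71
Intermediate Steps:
-31 + (-4/(k - 1)*3)*155 = -31 + (-4/(-6 - 1)*3)*155 = -31 + (-4/(-7)*3)*155 = -31 + (-4*(-1/7)*3)*155 = -31 + ((4/7)*3)*155 = -31 + (12/7)*155 = -31 + 1860/7 = 1643/7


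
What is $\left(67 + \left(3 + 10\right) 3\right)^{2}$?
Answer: $11236$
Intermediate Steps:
$\left(67 + \left(3 + 10\right) 3\right)^{2} = \left(67 + 13 \cdot 3\right)^{2} = \left(67 + 39\right)^{2} = 106^{2} = 11236$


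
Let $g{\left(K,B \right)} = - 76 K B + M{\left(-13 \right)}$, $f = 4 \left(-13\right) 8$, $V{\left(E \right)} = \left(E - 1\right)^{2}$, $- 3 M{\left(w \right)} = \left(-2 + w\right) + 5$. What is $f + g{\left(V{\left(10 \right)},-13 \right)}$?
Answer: $\frac{238846}{3} \approx 79615.0$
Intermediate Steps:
$M{\left(w \right)} = -1 - \frac{w}{3}$ ($M{\left(w \right)} = - \frac{\left(-2 + w\right) + 5}{3} = - \frac{3 + w}{3} = -1 - \frac{w}{3}$)
$V{\left(E \right)} = \left(-1 + E\right)^{2}$
$f = -416$ ($f = \left(-52\right) 8 = -416$)
$g{\left(K,B \right)} = \frac{10}{3} - 76 B K$ ($g{\left(K,B \right)} = - 76 K B - - \frac{10}{3} = - 76 B K + \left(-1 + \frac{13}{3}\right) = - 76 B K + \frac{10}{3} = \frac{10}{3} - 76 B K$)
$f + g{\left(V{\left(10 \right)},-13 \right)} = -416 - \left(- \frac{10}{3} - 988 \left(-1 + 10\right)^{2}\right) = -416 - \left(- \frac{10}{3} - 988 \cdot 9^{2}\right) = -416 - \left(- \frac{10}{3} - 80028\right) = -416 + \left(\frac{10}{3} + 80028\right) = -416 + \frac{240094}{3} = \frac{238846}{3}$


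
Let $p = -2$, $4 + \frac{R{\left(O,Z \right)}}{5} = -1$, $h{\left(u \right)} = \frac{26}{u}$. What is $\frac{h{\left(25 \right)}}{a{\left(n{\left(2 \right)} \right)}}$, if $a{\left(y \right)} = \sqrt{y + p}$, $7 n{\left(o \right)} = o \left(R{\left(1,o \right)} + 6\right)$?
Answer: $- \frac{i \sqrt{91}}{25} \approx - 0.38158 i$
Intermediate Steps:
$R{\left(O,Z \right)} = -25$ ($R{\left(O,Z \right)} = -20 + 5 \left(-1\right) = -20 - 5 = -25$)
$n{\left(o \right)} = - \frac{19 o}{7}$ ($n{\left(o \right)} = \frac{o \left(-25 + 6\right)}{7} = \frac{o \left(-19\right)}{7} = \frac{\left(-19\right) o}{7} = - \frac{19 o}{7}$)
$a{\left(y \right)} = \sqrt{-2 + y}$ ($a{\left(y \right)} = \sqrt{y - 2} = \sqrt{-2 + y}$)
$\frac{h{\left(25 \right)}}{a{\left(n{\left(2 \right)} \right)}} = \frac{26 \cdot \frac{1}{25}}{\sqrt{-2 - \frac{38}{7}}} = \frac{26}{25 \sqrt{- \frac{52}{7}}} = \frac{26}{25 \frac{2 i \sqrt{91}}{7}} = \frac{26 \left(- \frac{i \sqrt{91}}{26}\right)}{25} = - \frac{i \sqrt{91}}{25}$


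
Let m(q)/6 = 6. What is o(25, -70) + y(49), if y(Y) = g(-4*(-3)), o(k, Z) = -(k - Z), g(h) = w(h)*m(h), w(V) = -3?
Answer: -203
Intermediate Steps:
m(q) = 36 (m(q) = 6*6 = 36)
g(h) = -108 (g(h) = -3*36 = -108)
o(k, Z) = Z - k
y(Y) = -108
o(25, -70) + y(49) = (-70 - 1*25) - 108 = (-70 - 25) - 108 = -95 - 108 = -203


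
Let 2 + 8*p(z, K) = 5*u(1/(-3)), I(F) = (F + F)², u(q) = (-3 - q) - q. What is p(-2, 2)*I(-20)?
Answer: -8200/3 ≈ -2733.3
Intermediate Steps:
u(q) = -3 - 2*q
I(F) = 4*F² (I(F) = (2*F)² = 4*F²)
p(z, K) = -41/24 (p(z, K) = -¼ + (5*(-3 - 2/(-3)))/8 = -¼ + (5*(-3 - 2*(-1)/3))/8 = -¼ + (5*(-3 - 2*(-⅓)))/8 = -¼ + (5*(-3 + ⅔))/8 = -¼ + (5*(-7/3))/8 = -¼ + (⅛)*(-35/3) = -¼ - 35/24 = -41/24)
p(-2, 2)*I(-20) = -41*(-20)²/6 = -41*400/6 = -41/24*1600 = -8200/3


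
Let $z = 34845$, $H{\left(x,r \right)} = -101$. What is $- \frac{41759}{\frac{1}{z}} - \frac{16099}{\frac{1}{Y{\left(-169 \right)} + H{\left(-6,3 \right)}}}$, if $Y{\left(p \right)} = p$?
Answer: $-1450745625$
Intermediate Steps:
$- \frac{41759}{\frac{1}{z}} - \frac{16099}{\frac{1}{Y{\left(-169 \right)} + H{\left(-6,3 \right)}}} = - \frac{41759}{\frac{1}{34845}} - \frac{16099}{\frac{1}{-169 - 101}} = - 41759 \frac{1}{\frac{1}{34845}} - \frac{16099}{\frac{1}{-270}} = \left(-41759\right) 34845 - \frac{16099}{- \frac{1}{270}} = -1455092355 - -4346730 = -1455092355 + 4346730 = -1450745625$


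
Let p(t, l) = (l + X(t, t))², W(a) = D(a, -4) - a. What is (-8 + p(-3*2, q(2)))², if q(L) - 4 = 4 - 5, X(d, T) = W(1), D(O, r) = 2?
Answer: 64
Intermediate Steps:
W(a) = 2 - a
X(d, T) = 1 (X(d, T) = 2 - 1*1 = 2 - 1 = 1)
q(L) = 3 (q(L) = 4 + (4 - 5) = 4 - 1 = 3)
p(t, l) = (1 + l)² (p(t, l) = (l + 1)² = (1 + l)²)
(-8 + p(-3*2, q(2)))² = (-8 + (1 + 3)²)² = (-8 + 4²)² = (-8 + 16)² = 8² = 64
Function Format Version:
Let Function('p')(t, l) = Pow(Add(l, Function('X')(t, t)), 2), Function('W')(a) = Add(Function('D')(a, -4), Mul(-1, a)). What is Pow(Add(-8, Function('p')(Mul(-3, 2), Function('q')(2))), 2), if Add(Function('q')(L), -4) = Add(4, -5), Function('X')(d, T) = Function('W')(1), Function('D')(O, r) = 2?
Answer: 64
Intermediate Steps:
Function('W')(a) = Add(2, Mul(-1, a))
Function('X')(d, T) = 1 (Function('X')(d, T) = Add(2, Mul(-1, 1)) = Add(2, -1) = 1)
Function('q')(L) = 3 (Function('q')(L) = Add(4, Add(4, -5)) = Add(4, -1) = 3)
Function('p')(t, l) = Pow(Add(1, l), 2) (Function('p')(t, l) = Pow(Add(l, 1), 2) = Pow(Add(1, l), 2))
Pow(Add(-8, Function('p')(Mul(-3, 2), Function('q')(2))), 2) = Pow(Add(-8, Pow(Add(1, 3), 2)), 2) = Pow(Add(-8, Pow(4, 2)), 2) = Pow(Add(-8, 16), 2) = Pow(8, 2) = 64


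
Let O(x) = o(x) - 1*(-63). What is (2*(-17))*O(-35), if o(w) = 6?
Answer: -2346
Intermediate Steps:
O(x) = 69 (O(x) = 6 - 1*(-63) = 6 + 63 = 69)
(2*(-17))*O(-35) = (2*(-17))*69 = -34*69 = -2346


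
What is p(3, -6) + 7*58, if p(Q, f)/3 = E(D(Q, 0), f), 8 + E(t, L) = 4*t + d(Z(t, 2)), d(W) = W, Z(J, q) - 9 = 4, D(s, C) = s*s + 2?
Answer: 553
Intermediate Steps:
D(s, C) = 2 + s**2 (D(s, C) = s**2 + 2 = 2 + s**2)
Z(J, q) = 13 (Z(J, q) = 9 + 4 = 13)
E(t, L) = 5 + 4*t (E(t, L) = -8 + (4*t + 13) = -8 + (13 + 4*t) = 5 + 4*t)
p(Q, f) = 39 + 12*Q**2 (p(Q, f) = 3*(5 + 4*(2 + Q**2)) = 3*(5 + (8 + 4*Q**2)) = 3*(13 + 4*Q**2) = 39 + 12*Q**2)
p(3, -6) + 7*58 = (39 + 12*3**2) + 7*58 = (39 + 12*9) + 406 = (39 + 108) + 406 = 147 + 406 = 553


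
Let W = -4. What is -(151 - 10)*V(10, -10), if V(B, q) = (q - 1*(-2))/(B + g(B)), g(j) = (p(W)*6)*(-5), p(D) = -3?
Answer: 282/25 ≈ 11.280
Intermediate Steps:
g(j) = 90 (g(j) = -3*6*(-5) = -18*(-5) = 90)
V(B, q) = (2 + q)/(90 + B) (V(B, q) = (q - 1*(-2))/(B + 90) = (q + 2)/(90 + B) = (2 + q)/(90 + B))
-(151 - 10)*V(10, -10) = -(151 - 10)*(2 - 10)/(90 + 10) = -141*-8/100 = -141*(1/100)*(-8) = -141*(-2)/25 = -1*(-282/25) = 282/25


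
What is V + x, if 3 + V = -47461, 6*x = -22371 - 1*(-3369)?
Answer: -50631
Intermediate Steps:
x = -3167 (x = (-22371 - 1*(-3369))/6 = (-22371 + 3369)/6 = (⅙)*(-19002) = -3167)
V = -47464 (V = -3 - 47461 = -47464)
V + x = -47464 - 3167 = -50631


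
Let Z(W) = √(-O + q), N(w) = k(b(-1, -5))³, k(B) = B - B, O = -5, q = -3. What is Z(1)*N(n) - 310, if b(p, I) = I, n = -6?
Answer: -310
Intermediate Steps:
k(B) = 0
N(w) = 0 (N(w) = 0³ = 0)
Z(W) = √2 (Z(W) = √(-1*(-5) - 3) = √(5 - 3) = √2)
Z(1)*N(n) - 310 = √2*0 - 310 = 0 - 310 = -310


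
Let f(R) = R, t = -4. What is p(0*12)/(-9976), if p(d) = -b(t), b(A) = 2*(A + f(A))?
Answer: -2/1247 ≈ -0.0016038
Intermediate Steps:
b(A) = 4*A (b(A) = 2*(A + A) = 2*(2*A) = 4*A)
p(d) = 16 (p(d) = -4*(-4) = -1*(-16) = 16)
p(0*12)/(-9976) = 16/(-9976) = 16*(-1/9976) = -2/1247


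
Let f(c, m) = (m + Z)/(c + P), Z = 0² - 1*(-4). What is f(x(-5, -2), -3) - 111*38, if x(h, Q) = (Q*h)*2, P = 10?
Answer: -126539/30 ≈ -4218.0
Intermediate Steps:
Z = 4 (Z = 0 + 4 = 4)
x(h, Q) = 2*Q*h
f(c, m) = (4 + m)/(10 + c) (f(c, m) = (m + 4)/(c + 10) = (4 + m)/(10 + c))
f(x(-5, -2), -3) - 111*38 = (4 - 3)/(10 + 2*(-2)*(-5)) - 111*38 = 1/(10 + 20) - 4218 = 1/30 - 4218 = -126539/30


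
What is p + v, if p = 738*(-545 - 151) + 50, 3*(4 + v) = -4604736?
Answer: -2048514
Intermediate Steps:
v = -1534916 (v = -4 + (1/3)*(-4604736) = -4 - 1534912 = -1534916)
p = -513598 (p = 738*(-696) + 50 = -513648 + 50 = -513598)
p + v = -513598 - 1534916 = -2048514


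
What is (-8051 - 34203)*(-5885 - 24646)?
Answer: 1290056874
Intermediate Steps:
(-8051 - 34203)*(-5885 - 24646) = -42254*(-30531) = 1290056874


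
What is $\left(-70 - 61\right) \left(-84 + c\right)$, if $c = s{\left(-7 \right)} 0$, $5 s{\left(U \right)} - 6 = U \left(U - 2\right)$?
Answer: $11004$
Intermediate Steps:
$s{\left(U \right)} = \frac{6}{5} + \frac{U \left(-2 + U\right)}{5}$ ($s{\left(U \right)} = \frac{6}{5} + \frac{U \left(U - 2\right)}{5} = \frac{6}{5} + \frac{U \left(-2 + U\right)}{5}$)
$c = 0$ ($c = \left(\frac{6}{5} - - \frac{14}{5} + \frac{\left(-7\right)^{2}}{5}\right) 0 = \left(\frac{6}{5} + \frac{14}{5} + \frac{1}{5} \cdot 49\right) 0 = \left(\frac{6}{5} + \frac{14}{5} + \frac{49}{5}\right) 0 = \frac{69}{5} \cdot 0 = 0$)
$\left(-70 - 61\right) \left(-84 + c\right) = \left(-70 - 61\right) \left(-84 + 0\right) = \left(-131\right) \left(-84\right) = 11004$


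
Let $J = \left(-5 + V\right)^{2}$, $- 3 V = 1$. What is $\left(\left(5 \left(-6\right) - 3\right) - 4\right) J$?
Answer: $- \frac{9472}{9} \approx -1052.4$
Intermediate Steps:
$V = - \frac{1}{3}$ ($V = \left(- \frac{1}{3}\right) 1 = - \frac{1}{3} \approx -0.33333$)
$J = \frac{256}{9}$ ($J = \left(-5 - \frac{1}{3}\right)^{2} = \left(- \frac{16}{3}\right)^{2} = \frac{256}{9} \approx 28.444$)
$\left(\left(5 \left(-6\right) - 3\right) - 4\right) J = \left(\left(5 \left(-6\right) - 3\right) - 4\right) \frac{256}{9} = \left(\left(-30 - 3\right) - 4\right) \frac{256}{9} = \left(-33 - 4\right) \frac{256}{9} = \left(-37\right) \frac{256}{9} = - \frac{9472}{9}$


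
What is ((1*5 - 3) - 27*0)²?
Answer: 4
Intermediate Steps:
((1*5 - 3) - 27*0)² = ((5 - 3) + 0)² = (2 + 0)² = 2² = 4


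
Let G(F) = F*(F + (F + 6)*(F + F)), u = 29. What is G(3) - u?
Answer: 142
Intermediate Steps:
G(F) = F*(F + 2*F*(6 + F)) (G(F) = F*(F + (6 + F)*(2*F)) = F*(F + 2*F*(6 + F)))
G(3) - u = 3²*(13 + 2*3) - 1*29 = 9*(13 + 6) - 29 = 9*19 - 29 = 171 - 29 = 142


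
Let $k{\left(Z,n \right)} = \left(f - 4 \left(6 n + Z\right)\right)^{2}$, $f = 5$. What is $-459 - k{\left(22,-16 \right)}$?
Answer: $-91060$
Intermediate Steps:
$k{\left(Z,n \right)} = \left(5 - 24 n - 4 Z\right)^{2}$ ($k{\left(Z,n \right)} = \left(5 - 4 \left(6 n + Z\right)\right)^{2} = \left(5 - 4 \left(Z + 6 n\right)\right)^{2} = \left(5 - \left(4 Z + 24 n\right)\right)^{2} = \left(5 - 24 n - 4 Z\right)^{2}$)
$-459 - k{\left(22,-16 \right)} = -459 - \left(-5 + 4 \cdot 22 + 24 \left(-16\right)\right)^{2} = -459 - \left(-5 + 88 - 384\right)^{2} = -459 - \left(-301\right)^{2} = -459 - 90601 = -91060$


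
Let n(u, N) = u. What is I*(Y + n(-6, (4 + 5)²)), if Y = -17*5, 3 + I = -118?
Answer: 11011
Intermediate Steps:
I = -121 (I = -3 - 118 = -121)
Y = -85
I*(Y + n(-6, (4 + 5)²)) = -121*(-85 - 6) = -121*(-91) = 11011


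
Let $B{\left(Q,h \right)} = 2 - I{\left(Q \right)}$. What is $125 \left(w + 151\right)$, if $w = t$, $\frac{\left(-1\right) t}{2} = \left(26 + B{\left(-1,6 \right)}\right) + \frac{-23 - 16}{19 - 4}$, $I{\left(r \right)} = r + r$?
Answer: $12025$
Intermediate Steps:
$I{\left(r \right)} = 2 r$
$B{\left(Q,h \right)} = 2 - 2 Q$
$t = - \frac{274}{5}$ ($t = - 2 \left(\left(26 + \left(2 - -2\right)\right) + \frac{-23 - 16}{19 - 4}\right) = - 2 \left(\left(26 + \left(2 + 2\right)\right) - \frac{39}{15}\right) = - 2 \left(\left(26 + 4\right) - \frac{13}{5}\right) = - 2 \left(30 - \frac{13}{5}\right) = \left(-2\right) \frac{137}{5} = - \frac{274}{5} \approx -54.8$)
$w = - \frac{274}{5} \approx -54.8$
$125 \left(w + 151\right) = 125 \left(- \frac{274}{5} + 151\right) = 125 \cdot \frac{481}{5} = 12025$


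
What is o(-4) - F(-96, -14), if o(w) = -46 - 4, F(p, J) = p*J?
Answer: -1394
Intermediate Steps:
F(p, J) = J*p
o(w) = -50
o(-4) - F(-96, -14) = -50 - (-14)*(-96) = -50 - 1*1344 = -50 - 1344 = -1394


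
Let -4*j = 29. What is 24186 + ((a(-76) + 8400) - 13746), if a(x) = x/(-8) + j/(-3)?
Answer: 226223/12 ≈ 18852.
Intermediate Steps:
j = -29/4 (j = -¼*29 = -29/4 ≈ -7.2500)
a(x) = 29/12 - x/8 (a(x) = x/(-8) - 29/4/(-3) = x*(-⅛) - 29/4*(-⅓) = -x/8 + 29/12 = 29/12 - x/8)
24186 + ((a(-76) + 8400) - 13746) = 24186 + (((29/12 - ⅛*(-76)) + 8400) - 13746) = 24186 + (((29/12 + 19/2) + 8400) - 13746) = 24186 + ((143/12 + 8400) - 13746) = 24186 + (100943/12 - 13746) = 24186 - 64009/12 = 226223/12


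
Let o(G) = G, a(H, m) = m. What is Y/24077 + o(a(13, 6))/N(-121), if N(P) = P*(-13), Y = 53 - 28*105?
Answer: -4396789/37873121 ≈ -0.11609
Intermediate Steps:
Y = -2887 (Y = 53 - 2940 = -2887)
N(P) = -13*P
Y/24077 + o(a(13, 6))/N(-121) = -2887/24077 + 6/((-13*(-121))) = -2887*1/24077 + 6/1573 = -2887/24077 + 6*(1/1573) = -2887/24077 + 6/1573 = -4396789/37873121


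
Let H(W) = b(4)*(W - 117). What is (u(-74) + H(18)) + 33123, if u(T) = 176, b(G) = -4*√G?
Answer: 34091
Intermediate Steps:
H(W) = 936 - 8*W (H(W) = (-4*√4)*(W - 117) = (-4*2)*(-117 + W) = -8*(-117 + W) = 936 - 8*W)
(u(-74) + H(18)) + 33123 = (176 + (936 - 8*18)) + 33123 = (176 + (936 - 144)) + 33123 = (176 + 792) + 33123 = 968 + 33123 = 34091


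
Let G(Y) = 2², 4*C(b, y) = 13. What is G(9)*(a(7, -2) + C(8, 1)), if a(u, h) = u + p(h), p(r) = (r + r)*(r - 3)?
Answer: 121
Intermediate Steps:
C(b, y) = 13/4 (C(b, y) = (¼)*13 = 13/4)
p(r) = 2*r*(-3 + r) (p(r) = (2*r)*(-3 + r) = 2*r*(-3 + r))
G(Y) = 4
a(u, h) = u + 2*h*(-3 + h)
G(9)*(a(7, -2) + C(8, 1)) = 4*((7 + 2*(-2)*(-3 - 2)) + 13/4) = 4*((7 + 2*(-2)*(-5)) + 13/4) = 4*((7 + 20) + 13/4) = 4*(27 + 13/4) = 4*(121/4) = 121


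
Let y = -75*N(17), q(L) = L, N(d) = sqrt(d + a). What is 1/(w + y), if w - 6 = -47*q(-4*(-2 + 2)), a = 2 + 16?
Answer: -2/65613 - 25*sqrt(35)/65613 ≈ -0.0022846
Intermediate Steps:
a = 18
N(d) = sqrt(18 + d) (N(d) = sqrt(d + 18) = sqrt(18 + d))
w = 6 (w = 6 - (-188)*(-2 + 2) = 6 - (-188)*0 = 6 - 47*0 = 6 + 0 = 6)
y = -75*sqrt(35) (y = -75*sqrt(18 + 17) = -75*sqrt(35) ≈ -443.71)
1/(w + y) = 1/(6 - 75*sqrt(35))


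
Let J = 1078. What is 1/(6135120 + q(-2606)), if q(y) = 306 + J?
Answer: 1/6136504 ≈ 1.6296e-7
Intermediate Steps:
q(y) = 1384 (q(y) = 306 + 1078 = 1384)
1/(6135120 + q(-2606)) = 1/(6135120 + 1384) = 1/6136504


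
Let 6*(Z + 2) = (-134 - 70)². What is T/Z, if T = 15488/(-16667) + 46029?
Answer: 767149855/115568978 ≈ 6.6380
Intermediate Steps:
Z = 6934 (Z = -2 + (-134 - 70)²/6 = -2 + (⅙)*(-204)² = -2 + (⅙)*41616 = -2 + 6936 = 6934)
T = 767149855/16667 (T = 15488*(-1/16667) + 46029 = -15488/16667 + 46029 = 767149855/16667 ≈ 46028.)
T/Z = (767149855/16667)/6934 = (767149855/16667)*(1/6934) = 767149855/115568978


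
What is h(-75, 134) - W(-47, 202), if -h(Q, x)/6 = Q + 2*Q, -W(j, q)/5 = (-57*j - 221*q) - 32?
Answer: -208625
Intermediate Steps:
W(j, q) = 160 + 285*j + 1105*q (W(j, q) = -5*((-57*j - 221*q) - 32) = -5*((-221*q - 57*j) - 32) = -5*(-32 - 221*q - 57*j) = 160 + 285*j + 1105*q)
h(Q, x) = -18*Q (h(Q, x) = -6*(Q + 2*Q) = -18*Q)
h(-75, 134) - W(-47, 202) = -18*(-75) - (160 + 285*(-47) + 1105*202) = 1350 - (160 - 13395 + 223210) = 1350 - 1*209975 = 1350 - 209975 = -208625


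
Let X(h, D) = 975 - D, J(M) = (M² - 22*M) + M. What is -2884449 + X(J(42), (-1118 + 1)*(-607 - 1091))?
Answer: -4780140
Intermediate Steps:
J(M) = M² - 21*M
-2884449 + X(J(42), (-1118 + 1)*(-607 - 1091)) = -2884449 + (975 - (-1118 + 1)*(-607 - 1091)) = -2884449 + (975 - (-1117)*(-1698)) = -2884449 + (975 - 1*1896666) = -2884449 + (975 - 1896666) = -2884449 - 1895691 = -4780140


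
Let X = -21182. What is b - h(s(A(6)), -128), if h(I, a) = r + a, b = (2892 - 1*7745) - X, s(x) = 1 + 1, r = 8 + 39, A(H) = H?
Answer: 16410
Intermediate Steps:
r = 47
s(x) = 2
b = 16329 (b = (2892 - 1*7745) - 1*(-21182) = (2892 - 7745) + 21182 = -4853 + 21182 = 16329)
h(I, a) = 47 + a
b - h(s(A(6)), -128) = 16329 - (47 - 128) = 16329 - 1*(-81) = 16329 + 81 = 16410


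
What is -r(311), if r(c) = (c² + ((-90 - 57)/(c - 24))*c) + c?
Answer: -3971781/41 ≈ -96873.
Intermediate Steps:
r(c) = c + c² - 147*c/(-24 + c) (r(c) = (c² + (-147/(-24 + c))*c) + c = (c² - 147*c/(-24 + c)) + c = c + c² - 147*c/(-24 + c))
-r(311) = -311*(-171 + 311² - 23*311)/(-24 + 311) = -311*(-171 + 96721 - 7153)/287 = -311*89397/287 = -1*3971781/41 = -3971781/41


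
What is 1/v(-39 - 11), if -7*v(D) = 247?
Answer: -7/247 ≈ -0.028340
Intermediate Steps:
v(D) = -247/7 (v(D) = -⅐*247 = -247/7)
1/v(-39 - 11) = 1/(-247/7) = -7/247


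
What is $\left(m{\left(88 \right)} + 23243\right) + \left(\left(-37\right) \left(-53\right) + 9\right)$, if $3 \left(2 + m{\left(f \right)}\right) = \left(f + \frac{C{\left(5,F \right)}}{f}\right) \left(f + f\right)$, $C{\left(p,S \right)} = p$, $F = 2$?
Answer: $30377$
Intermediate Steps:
$m{\left(f \right)} = -2 + \frac{2 f \left(f + \frac{5}{f}\right)}{3}$ ($m{\left(f \right)} = -2 + \frac{\left(f + \frac{5}{f}\right) \left(f + f\right)}{3} = -2 + \frac{\left(f + \frac{5}{f}\right) 2 f}{3} = -2 + \frac{2 f \left(f + \frac{5}{f}\right)}{3}$)
$\left(m{\left(88 \right)} + 23243\right) + \left(\left(-37\right) \left(-53\right) + 9\right) = \left(\left(\frac{4}{3} + \frac{2 \cdot 88^{2}}{3}\right) + 23243\right) + \left(\left(-37\right) \left(-53\right) + 9\right) = \left(\left(\frac{4}{3} + \frac{2}{3} \cdot 7744\right) + 23243\right) + \left(1961 + 9\right) = \left(\left(\frac{4}{3} + \frac{15488}{3}\right) + 23243\right) + 1970 = \left(5164 + 23243\right) + 1970 = 28407 + 1970 = 30377$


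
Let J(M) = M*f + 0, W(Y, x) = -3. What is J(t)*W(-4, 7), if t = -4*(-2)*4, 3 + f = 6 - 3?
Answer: 0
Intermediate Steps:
f = 0 (f = -3 + (6 - 3) = -3 + 3 = 0)
t = 32 (t = 8*4 = 32)
J(M) = 0 (J(M) = M*0 + 0 = 0 + 0 = 0)
J(t)*W(-4, 7) = 0*(-3) = 0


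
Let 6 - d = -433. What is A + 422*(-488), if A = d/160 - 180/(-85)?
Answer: -560132697/2720 ≈ -2.0593e+5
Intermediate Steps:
d = 439 (d = 6 - 1*(-433) = 6 + 433 = 439)
A = 13223/2720 (A = 439/160 - 180/(-85) = 439*(1/160) - 180*(-1/85) = 439/160 + 36/17 = 13223/2720 ≈ 4.8614)
A + 422*(-488) = 13223/2720 + 422*(-488) = 13223/2720 - 205936 = -560132697/2720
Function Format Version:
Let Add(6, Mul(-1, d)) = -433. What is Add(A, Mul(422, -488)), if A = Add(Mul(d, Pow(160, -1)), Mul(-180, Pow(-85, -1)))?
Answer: Rational(-560132697, 2720) ≈ -2.0593e+5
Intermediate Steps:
d = 439 (d = Add(6, Mul(-1, -433)) = Add(6, 433) = 439)
A = Rational(13223, 2720) (A = Add(Mul(439, Pow(160, -1)), Mul(-180, Pow(-85, -1))) = Add(Mul(439, Rational(1, 160)), Mul(-180, Rational(-1, 85))) = Add(Rational(439, 160), Rational(36, 17)) = Rational(13223, 2720) ≈ 4.8614)
Add(A, Mul(422, -488)) = Add(Rational(13223, 2720), Mul(422, -488)) = Add(Rational(13223, 2720), -205936) = Rational(-560132697, 2720)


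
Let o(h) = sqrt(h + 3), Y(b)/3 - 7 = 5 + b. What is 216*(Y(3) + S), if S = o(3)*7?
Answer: 9720 + 1512*sqrt(6) ≈ 13424.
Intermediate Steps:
Y(b) = 36 + 3*b (Y(b) = 21 + 3*(5 + b) = 21 + (15 + 3*b) = 36 + 3*b)
o(h) = sqrt(3 + h)
S = 7*sqrt(6) (S = sqrt(3 + 3)*7 = sqrt(6)*7 = 7*sqrt(6) ≈ 17.146)
216*(Y(3) + S) = 216*((36 + 3*3) + 7*sqrt(6)) = 216*((36 + 9) + 7*sqrt(6)) = 216*(45 + 7*sqrt(6)) = 9720 + 1512*sqrt(6)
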